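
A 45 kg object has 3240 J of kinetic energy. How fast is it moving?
v = √(2·KE/m) = √(2·3240/45) = 12.0 m/s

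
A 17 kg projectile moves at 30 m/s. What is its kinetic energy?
KE = ½mv² = ½(17)(30)² = 7650.0 J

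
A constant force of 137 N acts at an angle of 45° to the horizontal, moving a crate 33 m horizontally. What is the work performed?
W = F·d·cosθ = (137)(33)cos(45°) = 3197 J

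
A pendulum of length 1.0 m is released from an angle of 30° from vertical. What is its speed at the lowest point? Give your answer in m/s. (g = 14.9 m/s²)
h = L(1 − cosθ) = 1.0(1 − cos30°) = 0.133975 m
v = √(2gh) = √(2·14.9·0.133975) = 1.998 m/s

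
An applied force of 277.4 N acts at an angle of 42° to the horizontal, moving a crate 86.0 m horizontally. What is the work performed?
W = F·d·cosθ = (277.4)(86.0)cos(42°) = 17730 J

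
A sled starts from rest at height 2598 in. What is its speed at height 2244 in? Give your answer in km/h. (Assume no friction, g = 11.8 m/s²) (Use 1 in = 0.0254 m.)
Convert to SI: h₁−h₂ = 8.9916 m
mgh₁ = mgh₂ + ½mv² ⇒ v = √(2g(h₁−h₂)) = √(2·11.8·8.9916) = 14.5671 m/s = 52.44 km/h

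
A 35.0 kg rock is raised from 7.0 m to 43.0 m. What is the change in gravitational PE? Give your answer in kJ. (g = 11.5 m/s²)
ΔPE = mgΔh = (35.0)(11.5)(36.0) = 14490.0 J = 14.49 kJ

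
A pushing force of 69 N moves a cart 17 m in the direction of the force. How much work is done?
W = F·d = (69)(17) = 1173 J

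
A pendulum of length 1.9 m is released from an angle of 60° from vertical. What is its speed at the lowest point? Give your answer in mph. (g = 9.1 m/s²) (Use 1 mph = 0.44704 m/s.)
h = L(1 − cosθ) = 1.9(1 − cos60°) = 0.95 m
v = √(2gh) = √(2·9.1·0.95) = 4.15812 m/s = 9.301 mph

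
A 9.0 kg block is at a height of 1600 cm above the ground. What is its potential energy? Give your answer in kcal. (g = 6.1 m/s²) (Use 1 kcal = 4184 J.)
Convert to SI: m = 9.0 kg, h = 16.0 m
PE = mgh = (9.0)(6.1)(16.0) = 878.4 J = 0.2099 kcal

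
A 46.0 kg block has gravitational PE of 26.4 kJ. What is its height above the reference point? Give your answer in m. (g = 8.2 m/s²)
Convert to SI: m = 46.0 kg, PE = 26400.0 J
h = PE/(mg) = 26400.0/(46.0·8.2) = 69.99 m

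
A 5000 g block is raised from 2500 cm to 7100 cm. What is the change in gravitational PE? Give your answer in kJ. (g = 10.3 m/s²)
Convert to SI: m = 5.0 kg, Δh = 46.0 m
ΔPE = mgΔh = (5.0)(10.3)(46.0) = 2369.0 J = 2.369 kJ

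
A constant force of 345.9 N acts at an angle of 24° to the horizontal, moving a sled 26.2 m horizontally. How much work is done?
W = F·d·cosθ = (345.9)(26.2)cos(24°) = 8279 J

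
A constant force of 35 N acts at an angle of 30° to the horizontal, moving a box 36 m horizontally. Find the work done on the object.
W = F·d·cosθ = (35)(36)cos(30°) = 1091 J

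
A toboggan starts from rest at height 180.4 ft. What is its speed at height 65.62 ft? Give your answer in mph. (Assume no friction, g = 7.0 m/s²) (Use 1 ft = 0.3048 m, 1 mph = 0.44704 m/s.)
Convert to SI: h₁−h₂ = 34.9849 m
mgh₁ = mgh₂ + ½mv² ⇒ v = √(2g(h₁−h₂)) = √(2·7.0·34.9849) = 22.1312 m/s = 49.51 mph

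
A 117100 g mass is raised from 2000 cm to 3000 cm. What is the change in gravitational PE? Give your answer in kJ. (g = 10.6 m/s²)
Convert to SI: m = 117.1 kg, Δh = 10.0 m
ΔPE = mgΔh = (117.1)(10.6)(10.0) = 12412.6 J = 12.41 kJ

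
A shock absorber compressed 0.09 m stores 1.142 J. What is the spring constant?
k = 2·PE/x² = 2·1.142/(0.09)² = 282.0 N/m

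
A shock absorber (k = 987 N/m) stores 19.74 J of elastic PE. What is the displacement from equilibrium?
x = √(2·PE/k) = √(2·19.74/987) = 0.2 m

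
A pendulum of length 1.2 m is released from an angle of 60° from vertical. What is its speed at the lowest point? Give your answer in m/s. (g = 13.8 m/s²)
h = L(1 − cosθ) = 1.2(1 − cos60°) = 0.6 m
v = √(2gh) = √(2·13.8·0.6) = 4.069 m/s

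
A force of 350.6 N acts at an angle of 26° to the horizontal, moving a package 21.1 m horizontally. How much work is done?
W = F·d·cosθ = (350.6)(21.1)cos(26°) = 6649 J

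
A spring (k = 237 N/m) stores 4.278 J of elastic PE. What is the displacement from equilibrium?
x = √(2·PE/k) = √(2·4.278/237) = 0.19 m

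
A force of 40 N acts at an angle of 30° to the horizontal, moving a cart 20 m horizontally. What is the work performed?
W = F·d·cosθ = (40)(20)cos(30°) = 692.8 J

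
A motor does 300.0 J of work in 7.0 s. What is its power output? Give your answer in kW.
P = W/t = 300.0/7.0 = 42.8571 W = 0.04286 kW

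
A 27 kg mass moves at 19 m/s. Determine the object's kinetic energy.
KE = ½mv² = ½(27)(19)² = 4873.5 J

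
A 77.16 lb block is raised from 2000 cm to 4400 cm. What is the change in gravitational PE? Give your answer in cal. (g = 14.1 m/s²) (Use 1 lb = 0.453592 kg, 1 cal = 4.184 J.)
Convert to SI: m = 34.9992 kg, Δh = 24.0 m
ΔPE = mgΔh = (34.9992)(14.1)(24.0) = 11843.7 J = 2831 cal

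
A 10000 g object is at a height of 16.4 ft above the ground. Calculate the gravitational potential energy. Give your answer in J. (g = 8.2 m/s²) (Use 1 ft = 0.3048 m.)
Convert to SI: m = 10.0 kg, h = 4.99872 m
PE = mgh = (10.0)(8.2)(4.99872) = 409.9 J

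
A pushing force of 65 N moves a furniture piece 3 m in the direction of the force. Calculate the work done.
W = F·d = (65)(3) = 195.0 J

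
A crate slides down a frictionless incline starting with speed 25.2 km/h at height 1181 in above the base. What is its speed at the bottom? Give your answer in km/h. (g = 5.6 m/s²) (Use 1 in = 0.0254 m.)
Convert to SI: v₀ = 7.0 m/s, h = 29.9974 m
½mv₀² + mgh = ½mv² ⇒ v = √(v₀² + 2gh) = √(7.0² + 2·5.6·29.9974) = 19.6207 m/s = 70.63 km/h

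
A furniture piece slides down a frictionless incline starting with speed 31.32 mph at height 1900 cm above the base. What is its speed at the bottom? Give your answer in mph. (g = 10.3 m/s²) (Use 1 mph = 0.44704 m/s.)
Convert to SI: v₀ = 14.0013 m/s, h = 19.0 m
½mv₀² + mgh = ½mv² ⇒ v = √(v₀² + 2gh) = √(14.0013² + 2·10.3·19.0) = 24.2371 m/s = 54.22 mph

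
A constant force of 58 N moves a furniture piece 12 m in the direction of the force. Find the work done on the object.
W = F·d = (58)(12) = 696.0 J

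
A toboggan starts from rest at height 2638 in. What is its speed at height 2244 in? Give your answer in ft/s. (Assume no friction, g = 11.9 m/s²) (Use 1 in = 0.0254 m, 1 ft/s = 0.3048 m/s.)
Convert to SI: h₁−h₂ = 10.0076 m
mgh₁ = mgh₂ + ½mv² ⇒ v = √(2g(h₁−h₂)) = √(2·11.9·10.0076) = 15.4331 m/s = 50.63 ft/s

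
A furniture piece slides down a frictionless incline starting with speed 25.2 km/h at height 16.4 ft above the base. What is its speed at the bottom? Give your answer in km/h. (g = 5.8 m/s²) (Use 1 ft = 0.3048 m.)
Convert to SI: v₀ = 7.0 m/s, h = 4.99872 m
½mv₀² + mgh = ½mv² ⇒ v = √(v₀² + 2gh) = √(7.0² + 2·5.8·4.99872) = 10.3434 m/s = 37.24 km/h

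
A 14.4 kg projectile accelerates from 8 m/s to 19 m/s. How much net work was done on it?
W = ΔKE = ½m(v₂² − v₁²) = ½(14.4)(19² − 8²) = 2138.4 J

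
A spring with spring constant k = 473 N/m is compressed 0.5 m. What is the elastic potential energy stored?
PE = ½kx² = ½(473)(0.5)² = 59.13 J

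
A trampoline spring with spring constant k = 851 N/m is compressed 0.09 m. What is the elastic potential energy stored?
PE = ½kx² = ½(851)(0.09)² = 3.447 J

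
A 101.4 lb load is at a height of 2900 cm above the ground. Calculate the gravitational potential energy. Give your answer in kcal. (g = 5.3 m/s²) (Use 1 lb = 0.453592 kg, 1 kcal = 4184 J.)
Convert to SI: m = 45.9942 kg, h = 29.0 m
PE = mgh = (45.9942)(5.3)(29.0) = 7069.31 J = 1.69 kcal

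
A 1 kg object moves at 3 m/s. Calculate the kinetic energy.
KE = ½mv² = ½(1)(3)² = 4.5 J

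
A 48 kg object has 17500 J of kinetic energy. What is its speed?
v = √(2·KE/m) = √(2·17500/48) = 27.0 m/s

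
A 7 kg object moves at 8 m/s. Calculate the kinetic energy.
KE = ½mv² = ½(7)(8)² = 224.0 J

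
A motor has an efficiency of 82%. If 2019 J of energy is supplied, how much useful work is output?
W_out = η·W_in = 0.82·2019 = 1655.58 J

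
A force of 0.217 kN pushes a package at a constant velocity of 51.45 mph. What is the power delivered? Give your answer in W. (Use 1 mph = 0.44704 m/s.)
Convert to SI: F = 217.0 N, v = 23.0002 m/s
P = Fv = (217.0)(23.0002) = 4991 W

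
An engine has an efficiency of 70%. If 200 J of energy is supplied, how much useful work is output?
W_out = η·W_in = 0.7·200 = 140.0 J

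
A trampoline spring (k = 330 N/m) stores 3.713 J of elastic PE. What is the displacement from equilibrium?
x = √(2·PE/k) = √(2·3.713/330) = 0.15 m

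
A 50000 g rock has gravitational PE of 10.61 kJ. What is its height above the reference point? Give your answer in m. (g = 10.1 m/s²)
Convert to SI: m = 50.0 kg, PE = 10610.0 J
h = PE/(mg) = 10610.0/(50.0·10.1) = 21.01 m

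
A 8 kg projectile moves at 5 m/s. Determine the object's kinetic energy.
KE = ½mv² = ½(8)(5)² = 100.0 J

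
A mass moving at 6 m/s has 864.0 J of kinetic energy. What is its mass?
m = 2·KE/v² = 2·864.0/(6)² = 48.0 kg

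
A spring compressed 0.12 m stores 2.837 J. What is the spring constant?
k = 2·PE/x² = 2·2.837/(0.12)² = 394.0 N/m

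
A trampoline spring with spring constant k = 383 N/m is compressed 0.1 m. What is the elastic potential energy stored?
PE = ½kx² = ½(383)(0.1)² = 1.915 J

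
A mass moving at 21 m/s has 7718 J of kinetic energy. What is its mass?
m = 2·KE/v² = 2·7718/(21)² = 35.0 kg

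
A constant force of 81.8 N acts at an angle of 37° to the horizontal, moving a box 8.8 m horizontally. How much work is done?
W = F·d·cosθ = (81.8)(8.8)cos(37°) = 574.9 J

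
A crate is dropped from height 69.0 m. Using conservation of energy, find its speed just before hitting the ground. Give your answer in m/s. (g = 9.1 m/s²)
mgh = ½mv² ⇒ v = √(2gh) = √(2·9.1·69.0) = 35.44 m/s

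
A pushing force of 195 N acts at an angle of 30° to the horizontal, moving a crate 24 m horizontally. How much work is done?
W = F·d·cosθ = (195)(24)cos(30°) = 4053 J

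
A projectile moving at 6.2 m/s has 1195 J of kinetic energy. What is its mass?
m = 2·KE/v² = 2·1195/(6.2)² = 62.17 kg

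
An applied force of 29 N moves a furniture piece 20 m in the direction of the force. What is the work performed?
W = F·d = (29)(20) = 580.0 J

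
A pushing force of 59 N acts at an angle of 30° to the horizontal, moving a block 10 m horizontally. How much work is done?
W = F·d·cosθ = (59)(10)cos(30°) = 511.0 J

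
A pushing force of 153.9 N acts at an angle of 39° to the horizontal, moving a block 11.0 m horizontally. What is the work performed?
W = F·d·cosθ = (153.9)(11.0)cos(39°) = 1316 J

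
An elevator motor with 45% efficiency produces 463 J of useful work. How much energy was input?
W_in = W_out/η = 463/0.45 = 1029 J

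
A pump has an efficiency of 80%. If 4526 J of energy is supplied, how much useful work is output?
W_out = η·W_in = 0.8·4526 = 3620.8 J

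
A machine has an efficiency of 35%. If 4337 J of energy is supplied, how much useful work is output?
W_out = η·W_in = 0.35·4337 = 1517.95 J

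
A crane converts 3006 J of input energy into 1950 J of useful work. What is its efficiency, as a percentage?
η = W_out/W_in = 1950/3006 = 64.87%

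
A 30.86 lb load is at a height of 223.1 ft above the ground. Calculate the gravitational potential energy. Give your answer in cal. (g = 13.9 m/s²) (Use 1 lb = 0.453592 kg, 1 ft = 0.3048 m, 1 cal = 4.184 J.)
Convert to SI: m = 13.9978 kg, h = 68.0009 m
PE = mgh = (13.9978)(13.9)(68.0009) = 13230.9 J = 3162 cal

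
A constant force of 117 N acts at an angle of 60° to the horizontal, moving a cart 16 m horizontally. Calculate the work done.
W = F·d·cosθ = (117)(16)cos(60°) = 936.0 J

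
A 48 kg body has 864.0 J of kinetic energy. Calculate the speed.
v = √(2·KE/m) = √(2·864.0/48) = 6.0 m/s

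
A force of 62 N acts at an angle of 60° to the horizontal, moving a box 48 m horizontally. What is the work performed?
W = F·d·cosθ = (62)(48)cos(60°) = 1488 J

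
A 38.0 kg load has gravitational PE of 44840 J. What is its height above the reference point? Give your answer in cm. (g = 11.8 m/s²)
h = PE/(mg) = 44840.0/(38.0·11.8) = 100.0 m = 10000 cm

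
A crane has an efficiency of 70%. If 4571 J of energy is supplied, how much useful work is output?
W_out = η·W_in = 0.7·4571 = 3199.7 J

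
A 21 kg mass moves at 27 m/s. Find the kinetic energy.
KE = ½mv² = ½(21)(27)² = 7654.5 J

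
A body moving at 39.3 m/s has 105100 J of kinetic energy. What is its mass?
m = 2·KE/v² = 2·105100/(39.3)² = 136.1 kg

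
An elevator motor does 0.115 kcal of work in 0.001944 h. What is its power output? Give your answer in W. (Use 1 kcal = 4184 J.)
Convert to SI: W = 481.16 J, t = 6.9984 s
P = W/t = 481.16/6.9984 = 68.75 W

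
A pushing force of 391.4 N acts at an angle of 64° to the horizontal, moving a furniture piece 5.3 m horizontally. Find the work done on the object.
W = F·d·cosθ = (391.4)(5.3)cos(64°) = 909.4 J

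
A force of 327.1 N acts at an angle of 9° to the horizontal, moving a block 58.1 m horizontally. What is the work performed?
W = F·d·cosθ = (327.1)(58.1)cos(9°) = 18770 J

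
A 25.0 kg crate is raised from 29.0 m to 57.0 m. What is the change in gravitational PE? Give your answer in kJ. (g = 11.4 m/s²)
ΔPE = mgΔh = (25.0)(11.4)(28.0) = 7980.0 J = 7.98 kJ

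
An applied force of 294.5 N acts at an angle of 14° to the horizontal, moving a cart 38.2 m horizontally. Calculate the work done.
W = F·d·cosθ = (294.5)(38.2)cos(14°) = 10920 J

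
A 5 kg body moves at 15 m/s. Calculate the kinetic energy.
KE = ½mv² = ½(5)(15)² = 562.5 J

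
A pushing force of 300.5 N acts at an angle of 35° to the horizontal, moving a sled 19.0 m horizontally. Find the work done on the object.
W = F·d·cosθ = (300.5)(19.0)cos(35°) = 4677 J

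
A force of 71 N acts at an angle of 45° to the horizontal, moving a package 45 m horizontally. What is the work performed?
W = F·d·cosθ = (71)(45)cos(45°) = 2259 J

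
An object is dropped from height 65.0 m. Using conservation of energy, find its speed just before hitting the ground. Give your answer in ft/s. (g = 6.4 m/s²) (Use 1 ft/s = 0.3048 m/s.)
mgh = ½mv² ⇒ v = √(2gh) = √(2·6.4·65.0) = 28.8444 m/s = 94.63 ft/s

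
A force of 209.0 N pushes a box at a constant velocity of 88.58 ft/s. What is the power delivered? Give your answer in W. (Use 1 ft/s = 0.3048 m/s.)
Convert to SI: F = 209.0 N, v = 26.9992 m/s
P = Fv = (209.0)(26.9992) = 5643 W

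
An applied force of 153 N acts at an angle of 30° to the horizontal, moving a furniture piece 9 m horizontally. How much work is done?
W = F·d·cosθ = (153)(9)cos(30°) = 1193 J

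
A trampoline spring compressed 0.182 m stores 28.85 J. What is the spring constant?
k = 2·PE/x² = 2·28.85/(0.182)² = 1742 N/m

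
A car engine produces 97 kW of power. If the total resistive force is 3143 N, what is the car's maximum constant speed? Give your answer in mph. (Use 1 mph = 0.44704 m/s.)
P = Fv ⇒ v = P/F = 97000 W/3143.0 N = 30.8622 m/s = 69.04 mph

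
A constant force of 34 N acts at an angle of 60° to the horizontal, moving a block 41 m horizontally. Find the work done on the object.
W = F·d·cosθ = (34)(41)cos(60°) = 697.0 J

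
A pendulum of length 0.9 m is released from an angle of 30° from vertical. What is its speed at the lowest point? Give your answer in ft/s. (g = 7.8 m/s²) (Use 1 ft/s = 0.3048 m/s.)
h = L(1 − cosθ) = 0.9(1 − cos30°) = 0.120577 m
v = √(2gh) = √(2·7.8·0.120577) = 1.3715 m/s = 4.5 ft/s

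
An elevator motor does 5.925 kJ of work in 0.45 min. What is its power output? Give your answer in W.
Convert to SI: W = 5925.0 J, t = 27.0 s
P = W/t = 5925.0/27.0 = 219.4 W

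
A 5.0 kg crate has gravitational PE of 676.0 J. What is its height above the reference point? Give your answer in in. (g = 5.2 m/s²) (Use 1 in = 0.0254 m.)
h = PE/(mg) = 676.0/(5.0·5.2) = 26.0 m = 1024 in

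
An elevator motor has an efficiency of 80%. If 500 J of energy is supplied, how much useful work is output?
W_out = η·W_in = 0.8·500 = 400.0 J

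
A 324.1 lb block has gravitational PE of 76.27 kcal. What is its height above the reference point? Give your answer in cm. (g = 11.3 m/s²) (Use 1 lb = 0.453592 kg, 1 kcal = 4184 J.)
Convert to SI: m = 147.009 kg, PE = 319114 J
h = PE/(mg) = 319114/(147.009·11.3) = 192.098 m = 19210 cm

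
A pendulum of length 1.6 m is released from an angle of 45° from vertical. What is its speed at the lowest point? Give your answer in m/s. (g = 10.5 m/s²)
h = L(1 − cosθ) = 1.6(1 − cos45°) = 0.468629 m
v = √(2gh) = √(2·10.5·0.468629) = 3.137 m/s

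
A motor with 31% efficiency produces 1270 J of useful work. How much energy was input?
W_in = W_out/η = 1270/0.31 = 4097 J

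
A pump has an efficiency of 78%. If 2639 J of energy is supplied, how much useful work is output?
W_out = η·W_in = 0.78·2639 = 2058.42 J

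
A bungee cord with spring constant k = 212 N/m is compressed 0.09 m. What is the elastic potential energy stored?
PE = ½kx² = ½(212)(0.09)² = 0.8586 J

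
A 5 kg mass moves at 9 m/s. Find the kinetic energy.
KE = ½mv² = ½(5)(9)² = 202.5 J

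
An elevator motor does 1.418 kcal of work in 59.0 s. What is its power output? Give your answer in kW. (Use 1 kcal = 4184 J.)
Convert to SI: W = 5932.91 J, t = 59.0 s
P = W/t = 5932.91/59.0 = 100.558 W = 0.1006 kW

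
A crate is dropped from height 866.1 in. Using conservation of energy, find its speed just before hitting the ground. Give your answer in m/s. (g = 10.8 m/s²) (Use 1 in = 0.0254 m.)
Convert to SI: h = 21.9989 m
mgh = ½mv² ⇒ v = √(2gh) = √(2·10.8·21.9989) = 21.8 m/s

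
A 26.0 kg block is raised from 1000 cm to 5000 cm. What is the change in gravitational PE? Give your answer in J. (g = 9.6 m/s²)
Convert to SI: m = 26.0 kg, Δh = 40.0 m
ΔPE = mgΔh = (26.0)(9.6)(40.0) = 9984 J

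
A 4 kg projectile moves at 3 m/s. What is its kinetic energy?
KE = ½mv² = ½(4)(3)² = 18.0 J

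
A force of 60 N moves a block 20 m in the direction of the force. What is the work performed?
W = F·d = (60)(20) = 1200 J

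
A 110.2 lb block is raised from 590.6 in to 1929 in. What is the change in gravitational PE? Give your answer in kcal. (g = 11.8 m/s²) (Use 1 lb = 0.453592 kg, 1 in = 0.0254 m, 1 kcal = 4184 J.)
Convert to SI: m = 49.9858 kg, Δh = 33.9954 m
ΔPE = mgΔh = (49.9858)(11.8)(33.9954) = 20051.6 J = 4.792 kcal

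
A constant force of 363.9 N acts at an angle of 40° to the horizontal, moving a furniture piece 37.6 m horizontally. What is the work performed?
W = F·d·cosθ = (363.9)(37.6)cos(40°) = 10480 J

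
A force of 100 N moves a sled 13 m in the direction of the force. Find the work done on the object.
W = F·d = (100)(13) = 1300 J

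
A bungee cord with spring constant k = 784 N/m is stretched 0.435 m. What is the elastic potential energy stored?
PE = ½kx² = ½(784)(0.435)² = 74.18 J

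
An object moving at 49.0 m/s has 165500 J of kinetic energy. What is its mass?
m = 2·KE/v² = 2·165500/(49.0)² = 137.9 kg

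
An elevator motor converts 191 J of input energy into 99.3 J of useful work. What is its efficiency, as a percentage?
η = W_out/W_in = 99.3/191 = 51.99%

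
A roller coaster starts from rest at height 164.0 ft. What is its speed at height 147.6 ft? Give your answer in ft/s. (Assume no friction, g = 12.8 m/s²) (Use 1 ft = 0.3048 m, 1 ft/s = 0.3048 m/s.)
Convert to SI: h₁−h₂ = 4.99872 m
mgh₁ = mgh₂ + ½mv² ⇒ v = √(2g(h₁−h₂)) = √(2·12.8·4.99872) = 11.3123 m/s = 37.11 ft/s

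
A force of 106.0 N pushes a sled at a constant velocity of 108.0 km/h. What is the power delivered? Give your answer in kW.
Convert to SI: F = 106.0 N, v = 30.0 m/s
P = Fv = (106.0)(30.0) = 3180.0 W = 3.18 kW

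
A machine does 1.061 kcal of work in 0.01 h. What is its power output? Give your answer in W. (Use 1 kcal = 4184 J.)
Convert to SI: W = 4439.22 J, t = 36.0 s
P = W/t = 4439.22/36.0 = 123.3 W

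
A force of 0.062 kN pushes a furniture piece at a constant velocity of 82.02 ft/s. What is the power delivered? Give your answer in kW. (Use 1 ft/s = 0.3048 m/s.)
Convert to SI: F = 62.0 N, v = 24.9997 m/s
P = Fv = (62.0)(24.9997) = 1549.98 W = 1.55 kW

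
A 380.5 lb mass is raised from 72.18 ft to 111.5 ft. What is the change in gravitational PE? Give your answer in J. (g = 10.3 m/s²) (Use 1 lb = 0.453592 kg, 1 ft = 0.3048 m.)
Convert to SI: m = 172.592 kg, Δh = 11.9847 m
ΔPE = mgΔh = (172.592)(10.3)(11.9847) = 21310 J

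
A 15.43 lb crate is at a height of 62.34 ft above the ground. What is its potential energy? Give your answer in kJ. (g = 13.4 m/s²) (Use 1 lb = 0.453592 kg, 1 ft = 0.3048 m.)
Convert to SI: m = 6.99892 kg, h = 19.0012 m
PE = mgh = (6.99892)(13.4)(19.0012) = 1782.04 J = 1.782 kJ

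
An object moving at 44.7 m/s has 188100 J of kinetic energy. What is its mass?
m = 2·KE/v² = 2·188100/(44.7)² = 188.3 kg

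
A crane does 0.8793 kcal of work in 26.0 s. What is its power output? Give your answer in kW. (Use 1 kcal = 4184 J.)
Convert to SI: W = 3678.99 J, t = 26.0 s
P = W/t = 3678.99/26.0 = 141.5 W = 0.1415 kW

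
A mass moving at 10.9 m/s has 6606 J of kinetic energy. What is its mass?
m = 2·KE/v² = 2·6606/(10.9)² = 111.2 kg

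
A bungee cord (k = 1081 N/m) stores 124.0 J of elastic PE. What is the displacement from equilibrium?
x = √(2·PE/k) = √(2·124.0/1081) = 0.479 m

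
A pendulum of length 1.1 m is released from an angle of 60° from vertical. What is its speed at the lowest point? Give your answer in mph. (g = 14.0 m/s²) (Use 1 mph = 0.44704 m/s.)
h = L(1 − cosθ) = 1.1(1 − cos60°) = 0.55 m
v = √(2gh) = √(2·14.0·0.55) = 3.92428 m/s = 8.778 mph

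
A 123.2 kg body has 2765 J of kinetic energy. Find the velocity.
v = √(2·KE/m) = √(2·2765/123.2) = 6.7 m/s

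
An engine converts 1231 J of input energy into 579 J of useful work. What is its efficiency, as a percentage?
η = W_out/W_in = 579/1231 = 47.03%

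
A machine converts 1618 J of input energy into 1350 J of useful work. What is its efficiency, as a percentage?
η = W_out/W_in = 1350/1618 = 83.44%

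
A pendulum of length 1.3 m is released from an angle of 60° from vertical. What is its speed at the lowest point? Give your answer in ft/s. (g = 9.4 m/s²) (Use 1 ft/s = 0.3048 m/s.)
h = L(1 − cosθ) = 1.3(1 − cos60°) = 0.65 m
v = √(2gh) = √(2·9.4·0.65) = 3.49571 m/s = 11.47 ft/s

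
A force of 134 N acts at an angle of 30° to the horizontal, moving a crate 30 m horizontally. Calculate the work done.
W = F·d·cosθ = (134)(30)cos(30°) = 3481 J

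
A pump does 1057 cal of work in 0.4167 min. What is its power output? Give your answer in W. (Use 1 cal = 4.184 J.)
Convert to SI: W = 4422.49 J, t = 25.002 s
P = W/t = 4422.49/25.002 = 176.9 W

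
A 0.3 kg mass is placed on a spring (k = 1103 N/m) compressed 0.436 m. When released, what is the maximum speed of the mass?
½kx² = ½mv² ⇒ v = x√(k/m) = (0.436)√(1103/0.3) = 26.44 m/s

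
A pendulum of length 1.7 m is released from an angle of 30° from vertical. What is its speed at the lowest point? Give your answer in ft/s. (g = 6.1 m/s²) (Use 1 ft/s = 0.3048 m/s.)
h = L(1 − cosθ) = 1.7(1 − cos30°) = 0.227757 m
v = √(2gh) = √(2·6.1·0.227757) = 1.66692 m/s = 5.469 ft/s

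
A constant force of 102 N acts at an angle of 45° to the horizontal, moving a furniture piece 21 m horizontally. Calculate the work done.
W = F·d·cosθ = (102)(21)cos(45°) = 1515 J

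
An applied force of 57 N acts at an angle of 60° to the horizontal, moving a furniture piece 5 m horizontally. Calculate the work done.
W = F·d·cosθ = (57)(5)cos(60°) = 142.5 J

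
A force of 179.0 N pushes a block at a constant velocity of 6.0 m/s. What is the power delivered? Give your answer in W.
P = Fv = (179.0)(6.0) = 1074 W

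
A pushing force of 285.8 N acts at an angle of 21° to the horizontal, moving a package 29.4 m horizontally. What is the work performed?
W = F·d·cosθ = (285.8)(29.4)cos(21°) = 7844 J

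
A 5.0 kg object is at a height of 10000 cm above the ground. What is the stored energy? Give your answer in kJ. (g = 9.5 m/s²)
Convert to SI: m = 5.0 kg, h = 100.0 m
PE = mgh = (5.0)(9.5)(100.0) = 4750.0 J = 4.75 kJ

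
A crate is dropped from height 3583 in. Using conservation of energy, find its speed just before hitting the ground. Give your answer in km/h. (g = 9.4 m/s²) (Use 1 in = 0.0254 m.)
Convert to SI: h = 91.0082 m
mgh = ½mv² ⇒ v = √(2gh) = √(2·9.4·91.0082) = 41.3637 m/s = 148.9 km/h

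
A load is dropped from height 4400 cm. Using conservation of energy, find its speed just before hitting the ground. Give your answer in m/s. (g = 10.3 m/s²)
Convert to SI: h = 44.0 m
mgh = ½mv² ⇒ v = √(2gh) = √(2·10.3·44.0) = 30.11 m/s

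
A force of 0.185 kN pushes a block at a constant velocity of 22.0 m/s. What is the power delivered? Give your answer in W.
Convert to SI: F = 185.0 N, v = 22.0 m/s
P = Fv = (185.0)(22.0) = 4070 W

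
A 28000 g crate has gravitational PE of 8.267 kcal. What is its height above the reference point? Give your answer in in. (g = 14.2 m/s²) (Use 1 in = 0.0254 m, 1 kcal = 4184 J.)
Convert to SI: m = 28.0 kg, PE = 34589.1 J
h = PE/(mg) = 34589.1/(28.0·14.2) = 86.9948 m = 3425 in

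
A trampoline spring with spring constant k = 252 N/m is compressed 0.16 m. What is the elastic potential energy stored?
PE = ½kx² = ½(252)(0.16)² = 3.226 J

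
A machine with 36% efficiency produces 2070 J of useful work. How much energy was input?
W_in = W_out/η = 2070/0.36 = 5750 J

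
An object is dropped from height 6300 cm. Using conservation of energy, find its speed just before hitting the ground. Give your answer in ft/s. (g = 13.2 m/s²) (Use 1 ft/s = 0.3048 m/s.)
Convert to SI: h = 63.0 m
mgh = ½mv² ⇒ v = √(2gh) = √(2·13.2·63.0) = 40.7823 m/s = 133.8 ft/s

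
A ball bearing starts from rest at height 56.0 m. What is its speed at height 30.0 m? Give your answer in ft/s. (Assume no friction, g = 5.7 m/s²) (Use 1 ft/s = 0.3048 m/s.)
mgh₁ = mgh₂ + ½mv² ⇒ v = √(2g(h₁−h₂)) = √(2·5.7·26.0) = 17.2163 m/s = 56.48 ft/s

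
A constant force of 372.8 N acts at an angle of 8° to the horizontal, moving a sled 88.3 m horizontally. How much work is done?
W = F·d·cosθ = (372.8)(88.3)cos(8°) = 32600 J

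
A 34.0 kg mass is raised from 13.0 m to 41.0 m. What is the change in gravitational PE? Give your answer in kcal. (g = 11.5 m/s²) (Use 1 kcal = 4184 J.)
ΔPE = mgΔh = (34.0)(11.5)(28.0) = 10948.0 J = 2.617 kcal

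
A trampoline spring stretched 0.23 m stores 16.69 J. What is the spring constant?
k = 2·PE/x² = 2·16.69/(0.23)² = 631.0 N/m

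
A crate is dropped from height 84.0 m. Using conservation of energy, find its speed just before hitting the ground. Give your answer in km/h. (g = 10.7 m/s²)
mgh = ½mv² ⇒ v = √(2gh) = √(2·10.7·84.0) = 42.3981 m/s = 152.6 km/h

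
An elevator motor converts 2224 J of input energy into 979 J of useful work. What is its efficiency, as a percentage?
η = W_out/W_in = 979/2224 = 44.02%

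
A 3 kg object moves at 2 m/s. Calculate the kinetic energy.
KE = ½mv² = ½(3)(2)² = 6.0 J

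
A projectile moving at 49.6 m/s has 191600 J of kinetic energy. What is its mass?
m = 2·KE/v² = 2·191600/(49.6)² = 155.8 kg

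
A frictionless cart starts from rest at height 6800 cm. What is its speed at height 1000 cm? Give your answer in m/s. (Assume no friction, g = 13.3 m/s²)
Convert to SI: h₁−h₂ = 58.0 m
mgh₁ = mgh₂ + ½mv² ⇒ v = √(2g(h₁−h₂)) = √(2·13.3·58.0) = 39.28 m/s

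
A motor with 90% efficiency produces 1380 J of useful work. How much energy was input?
W_in = W_out/η = 1380/0.9 = 1533 J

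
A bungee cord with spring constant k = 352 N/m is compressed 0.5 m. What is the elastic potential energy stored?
PE = ½kx² = ½(352)(0.5)² = 44.0 J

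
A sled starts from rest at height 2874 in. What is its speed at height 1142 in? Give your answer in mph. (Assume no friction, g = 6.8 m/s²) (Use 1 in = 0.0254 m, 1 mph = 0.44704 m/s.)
Convert to SI: h₁−h₂ = 43.9928 m
mgh₁ = mgh₂ + ½mv² ⇒ v = √(2g(h₁−h₂)) = √(2·6.8·43.9928) = 24.4602 m/s = 54.72 mph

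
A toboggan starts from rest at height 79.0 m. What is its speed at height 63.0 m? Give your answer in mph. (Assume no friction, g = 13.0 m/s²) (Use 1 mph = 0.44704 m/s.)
mgh₁ = mgh₂ + ½mv² ⇒ v = √(2g(h₁−h₂)) = √(2·13.0·16.0) = 20.3961 m/s = 45.62 mph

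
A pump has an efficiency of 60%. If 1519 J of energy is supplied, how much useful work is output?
W_out = η·W_in = 0.6·1519 = 911.4 J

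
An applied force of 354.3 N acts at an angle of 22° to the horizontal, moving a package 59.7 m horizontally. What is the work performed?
W = F·d·cosθ = (354.3)(59.7)cos(22°) = 19610 J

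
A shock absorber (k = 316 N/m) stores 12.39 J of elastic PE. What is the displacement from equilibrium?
x = √(2·PE/k) = √(2·12.39/316) = 0.28 m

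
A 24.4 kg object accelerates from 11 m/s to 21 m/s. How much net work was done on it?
W = ΔKE = ½m(v₂² − v₁²) = ½(24.4)(21² − 11²) = 3904.0 J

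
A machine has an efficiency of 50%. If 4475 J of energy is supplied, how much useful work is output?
W_out = η·W_in = 0.5·4475 = 2237.5 J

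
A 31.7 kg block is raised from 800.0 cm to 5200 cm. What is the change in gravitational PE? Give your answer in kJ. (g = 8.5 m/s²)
Convert to SI: m = 31.7 kg, Δh = 44.0 m
ΔPE = mgΔh = (31.7)(8.5)(44.0) = 11855.8 J = 11.86 kJ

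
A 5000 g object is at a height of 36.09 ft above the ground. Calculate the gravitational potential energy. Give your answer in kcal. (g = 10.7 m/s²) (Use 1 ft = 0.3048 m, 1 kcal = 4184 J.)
Convert to SI: m = 5.0 kg, h = 11.0002 m
PE = mgh = (5.0)(10.7)(11.0002) = 588.512 J = 0.1407 kcal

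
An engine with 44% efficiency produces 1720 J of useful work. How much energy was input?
W_in = W_out/η = 1720/0.44 = 3909 J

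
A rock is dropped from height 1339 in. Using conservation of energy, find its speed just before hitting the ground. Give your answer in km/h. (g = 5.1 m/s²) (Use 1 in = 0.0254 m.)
Convert to SI: h = 34.0106 m
mgh = ½mv² ⇒ v = √(2gh) = √(2·5.1·34.0106) = 18.6255 m/s = 67.05 km/h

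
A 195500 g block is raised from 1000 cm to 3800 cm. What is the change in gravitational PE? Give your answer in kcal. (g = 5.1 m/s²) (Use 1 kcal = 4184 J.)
Convert to SI: m = 195.5 kg, Δh = 28.0 m
ΔPE = mgΔh = (195.5)(5.1)(28.0) = 27917.4 J = 6.672 kcal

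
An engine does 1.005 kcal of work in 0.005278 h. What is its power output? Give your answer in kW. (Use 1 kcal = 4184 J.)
Convert to SI: W = 4204.92 J, t = 19.0008 s
P = W/t = 4204.92/19.0008 = 221.302 W = 0.2213 kW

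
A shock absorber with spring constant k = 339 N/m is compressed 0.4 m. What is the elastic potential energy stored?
PE = ½kx² = ½(339)(0.4)² = 27.12 J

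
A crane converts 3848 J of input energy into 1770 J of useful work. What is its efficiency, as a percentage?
η = W_out/W_in = 1770/3848 = 46.0%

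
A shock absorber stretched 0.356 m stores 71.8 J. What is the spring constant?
k = 2·PE/x² = 2·71.8/(0.356)² = 1133 N/m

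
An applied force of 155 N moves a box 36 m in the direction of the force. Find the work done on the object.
W = F·d = (155)(36) = 5580 J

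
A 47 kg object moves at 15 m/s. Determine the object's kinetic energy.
KE = ½mv² = ½(47)(15)² = 5287.5 J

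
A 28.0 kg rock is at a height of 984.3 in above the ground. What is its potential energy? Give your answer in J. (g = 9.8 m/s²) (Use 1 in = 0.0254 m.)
Convert to SI: m = 28.0 kg, h = 25.0012 m
PE = mgh = (28.0)(9.8)(25.0012) = 6860 J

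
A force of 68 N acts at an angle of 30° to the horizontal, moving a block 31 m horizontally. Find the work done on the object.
W = F·d·cosθ = (68)(31)cos(30°) = 1826 J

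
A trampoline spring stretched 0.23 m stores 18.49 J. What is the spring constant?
k = 2·PE/x² = 2·18.49/(0.23)² = 699.1 N/m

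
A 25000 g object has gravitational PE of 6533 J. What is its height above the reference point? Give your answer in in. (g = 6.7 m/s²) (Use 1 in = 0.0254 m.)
Convert to SI: m = 25.0 kg, PE = 6533.0 J
h = PE/(mg) = 6533.0/(25.0·6.7) = 39.003 m = 1536 in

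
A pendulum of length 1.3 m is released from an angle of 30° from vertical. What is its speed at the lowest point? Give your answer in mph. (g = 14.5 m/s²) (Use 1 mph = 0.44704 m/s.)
h = L(1 − cosθ) = 1.3(1 − cos30°) = 0.174167 m
v = √(2gh) = √(2·14.5·0.174167) = 2.24741 m/s = 5.027 mph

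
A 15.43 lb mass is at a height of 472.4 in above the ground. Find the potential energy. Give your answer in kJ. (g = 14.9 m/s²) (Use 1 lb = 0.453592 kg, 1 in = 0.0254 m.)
Convert to SI: m = 6.99892 kg, h = 11.999 m
PE = mgh = (6.99892)(14.9)(11.999) = 1251.3 J = 1.251 kJ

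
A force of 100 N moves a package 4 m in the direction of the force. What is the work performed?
W = F·d = (100)(4) = 400.0 J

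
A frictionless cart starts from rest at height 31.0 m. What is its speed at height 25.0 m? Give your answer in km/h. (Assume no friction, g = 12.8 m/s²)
mgh₁ = mgh₂ + ½mv² ⇒ v = √(2g(h₁−h₂)) = √(2·12.8·6.0) = 12.3935 m/s = 44.62 km/h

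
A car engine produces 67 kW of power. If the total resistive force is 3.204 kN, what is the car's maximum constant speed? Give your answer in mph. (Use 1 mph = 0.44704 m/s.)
Convert to SI: F = 3204.0 N
P = Fv ⇒ v = P/F = 67000 W/3204.0 N = 20.9114 m/s = 46.78 mph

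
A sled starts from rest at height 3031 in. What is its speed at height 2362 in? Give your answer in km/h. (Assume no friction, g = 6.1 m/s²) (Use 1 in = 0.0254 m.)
Convert to SI: h₁−h₂ = 16.9926 m
mgh₁ = mgh₂ + ½mv² ⇒ v = √(2g(h₁−h₂)) = √(2·6.1·16.9926) = 14.3983 m/s = 51.83 km/h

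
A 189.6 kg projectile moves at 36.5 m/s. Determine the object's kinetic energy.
KE = ½mv² = ½(189.6)(36.5)² = 126300 J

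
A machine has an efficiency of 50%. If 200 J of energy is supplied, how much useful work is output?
W_out = η·W_in = 0.5·200 = 100.0 J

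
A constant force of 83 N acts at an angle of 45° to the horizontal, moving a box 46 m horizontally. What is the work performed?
W = F·d·cosθ = (83)(46)cos(45°) = 2700 J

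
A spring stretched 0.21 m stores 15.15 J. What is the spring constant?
k = 2·PE/x² = 2·15.15/(0.21)² = 687.1 N/m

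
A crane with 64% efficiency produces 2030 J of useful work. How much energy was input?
W_in = W_out/η = 2030/0.64 = 3172 J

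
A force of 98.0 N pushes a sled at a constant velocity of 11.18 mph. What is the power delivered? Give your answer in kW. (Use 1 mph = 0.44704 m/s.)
Convert to SI: F = 98.0 N, v = 4.99791 m/s
P = Fv = (98.0)(4.99791) = 489.795 W = 0.4898 kW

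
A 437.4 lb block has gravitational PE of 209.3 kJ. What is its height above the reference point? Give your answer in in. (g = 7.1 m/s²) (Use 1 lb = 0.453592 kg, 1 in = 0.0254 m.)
Convert to SI: m = 198.401 kg, PE = 209300 J
h = PE/(mg) = 209300/(198.401·7.1) = 148.582 m = 5850 in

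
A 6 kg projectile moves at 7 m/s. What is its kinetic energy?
KE = ½mv² = ½(6)(7)² = 147.0 J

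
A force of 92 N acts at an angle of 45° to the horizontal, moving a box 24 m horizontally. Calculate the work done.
W = F·d·cosθ = (92)(24)cos(45°) = 1561 J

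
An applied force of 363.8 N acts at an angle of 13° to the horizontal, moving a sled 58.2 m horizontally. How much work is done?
W = F·d·cosθ = (363.8)(58.2)cos(13°) = 20630 J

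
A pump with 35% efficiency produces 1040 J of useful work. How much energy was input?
W_in = W_out/η = 1040/0.35 = 2971 J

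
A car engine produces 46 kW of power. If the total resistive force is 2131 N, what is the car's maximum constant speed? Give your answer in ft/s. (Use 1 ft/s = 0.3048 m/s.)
P = Fv ⇒ v = P/F = 46000 W/2131.0 N = 21.5861 m/s = 70.82 ft/s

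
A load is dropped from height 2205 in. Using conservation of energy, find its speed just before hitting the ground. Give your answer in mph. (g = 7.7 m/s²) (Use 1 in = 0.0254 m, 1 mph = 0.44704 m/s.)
Convert to SI: h = 56.007 m
mgh = ½mv² ⇒ v = √(2gh) = √(2·7.7·56.007) = 29.3685 m/s = 65.7 mph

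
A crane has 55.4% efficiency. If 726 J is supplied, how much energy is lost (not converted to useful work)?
W_lost = W_in(1 − η) = 726·(1 − 0.554) = 323.8 J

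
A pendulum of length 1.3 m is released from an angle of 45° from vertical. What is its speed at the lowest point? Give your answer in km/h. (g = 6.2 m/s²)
h = L(1 − cosθ) = 1.3(1 − cos45°) = 0.380761 m
v = √(2gh) = √(2·6.2·0.380761) = 2.17289 m/s = 7.822 km/h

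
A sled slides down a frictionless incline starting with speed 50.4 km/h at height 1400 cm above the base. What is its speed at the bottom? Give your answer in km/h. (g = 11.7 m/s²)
Convert to SI: v₀ = 14.0 m/s, h = 14.0 m
½mv₀² + mgh = ½mv² ⇒ v = √(v₀² + 2gh) = √(14.0² + 2·11.7·14.0) = 22.8823 m/s = 82.38 km/h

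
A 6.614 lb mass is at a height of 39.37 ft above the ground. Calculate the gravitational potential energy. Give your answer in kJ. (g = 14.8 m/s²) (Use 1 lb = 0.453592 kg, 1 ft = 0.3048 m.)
Convert to SI: m = 3.00006 kg, h = 12.0 m
PE = mgh = (3.00006)(14.8)(12.0) = 532.809 J = 0.5328 kJ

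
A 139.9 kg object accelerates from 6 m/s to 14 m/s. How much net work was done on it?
W = ΔKE = ½m(v₂² − v₁²) = ½(139.9)(14² − 6²) = 11192.0 J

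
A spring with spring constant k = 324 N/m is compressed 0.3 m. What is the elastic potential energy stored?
PE = ½kx² = ½(324)(0.3)² = 14.58 J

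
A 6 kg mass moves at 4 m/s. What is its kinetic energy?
KE = ½mv² = ½(6)(4)² = 48.0 J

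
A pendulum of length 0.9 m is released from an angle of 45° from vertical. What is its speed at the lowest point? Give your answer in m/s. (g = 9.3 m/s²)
h = L(1 − cosθ) = 0.9(1 − cos45°) = 0.263604 m
v = √(2gh) = √(2·9.3·0.263604) = 2.214 m/s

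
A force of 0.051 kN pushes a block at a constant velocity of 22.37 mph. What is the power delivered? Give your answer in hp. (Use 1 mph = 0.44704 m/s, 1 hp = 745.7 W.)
Convert to SI: F = 51.0 N, v = 10.0003 m/s
P = Fv = (51.0)(10.0003) = 510.015 W = 0.6839 hp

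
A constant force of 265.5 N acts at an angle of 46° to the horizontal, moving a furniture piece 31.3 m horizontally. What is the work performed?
W = F·d·cosθ = (265.5)(31.3)cos(46°) = 5773 J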